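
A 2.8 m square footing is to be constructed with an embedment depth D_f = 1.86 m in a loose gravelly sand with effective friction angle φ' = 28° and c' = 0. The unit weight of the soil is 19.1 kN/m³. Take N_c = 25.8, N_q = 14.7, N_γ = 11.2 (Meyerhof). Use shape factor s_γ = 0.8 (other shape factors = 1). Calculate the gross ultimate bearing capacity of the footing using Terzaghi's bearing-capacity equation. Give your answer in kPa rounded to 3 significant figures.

q = γ·D_f = 19.1 × 1.86 = 35.526 kPa.
q·N_q = 35.526 × 14.7 = 522.23 kPa
0.5·γ·B·N_γ·s_γ = 0.5 × 19.1 × 2.8 × 11.2 × 0.8 = 239.59 kPa
q_ult = 522.23 + 239.59 = 761.82 kPa.

q_ult ≈ 762 kPa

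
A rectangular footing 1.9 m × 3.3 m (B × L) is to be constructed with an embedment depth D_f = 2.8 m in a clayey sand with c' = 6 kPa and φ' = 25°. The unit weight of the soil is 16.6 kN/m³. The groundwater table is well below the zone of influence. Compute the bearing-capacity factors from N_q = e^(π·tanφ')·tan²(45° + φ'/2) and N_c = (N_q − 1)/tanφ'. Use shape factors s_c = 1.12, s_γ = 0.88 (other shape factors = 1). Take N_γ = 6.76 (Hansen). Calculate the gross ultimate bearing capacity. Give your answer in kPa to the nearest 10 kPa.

q_ult ≈ 730 kPa

tan25° = 0.4663, so N_q = e^(π×0.4663)·tan²(57.5°) = 4.327 × 2.464 = 10.66.
N_c = (10.66 − 1)/tan25° = 20.72.
q = γ·D_f = 16.6 × 2.8 = 46.48 kPa.
c·N_c·s_c = 6 × 20.721 × 1.12 = 139.24 kPa
q·N_q = 46.48 × 10.662 = 495.58 kPa
0.5·γ·B·N_γ·s_γ = 0.5 × 16.6 × 1.9 × 6.76 × 0.88 = 93.813 kPa
q_ult = 139.24 + 495.58 + 93.813 = 728.63 kPa.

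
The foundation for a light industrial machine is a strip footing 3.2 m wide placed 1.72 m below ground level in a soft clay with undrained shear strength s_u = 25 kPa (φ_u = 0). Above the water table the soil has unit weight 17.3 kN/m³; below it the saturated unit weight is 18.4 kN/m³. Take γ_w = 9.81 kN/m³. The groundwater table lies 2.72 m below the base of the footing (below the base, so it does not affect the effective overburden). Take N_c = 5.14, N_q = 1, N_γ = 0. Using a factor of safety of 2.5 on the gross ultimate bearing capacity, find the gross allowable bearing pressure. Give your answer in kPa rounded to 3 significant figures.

q_all ≈ 63.3 kPa

q = γ·D_f = 17.3 × 1.72 = 29.756 kPa.
c·N_c = 25 × 5.14 = 128.5 kPa
q·N_q = 29.756 × 1 = 29.756 kPa
q_ult = 128.5 + 29.756 = 158.26 kPa.
q_all = 158.26 / 2.5 = 63.302 kPa.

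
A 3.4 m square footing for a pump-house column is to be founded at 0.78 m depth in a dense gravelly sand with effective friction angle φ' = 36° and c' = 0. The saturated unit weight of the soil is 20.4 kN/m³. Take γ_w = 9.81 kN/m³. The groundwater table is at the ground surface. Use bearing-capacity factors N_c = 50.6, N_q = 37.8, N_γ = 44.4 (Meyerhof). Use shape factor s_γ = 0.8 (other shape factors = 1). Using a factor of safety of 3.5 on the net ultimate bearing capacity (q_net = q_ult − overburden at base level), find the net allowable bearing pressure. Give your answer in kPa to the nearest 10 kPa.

With the water table at the surface the whole profile is submerged: γ' = 20.4 − 9.81 = 10.59 kN/m³, so q = γ'·D_f = 8.2602 kPa; the same γ' applies in the ½γBN_γ term.
q_ult = q·N_q + 0.5·γ·B·N_γ·s_γ
     = 8.2602 × 37.8 + 0.5 × 10.59 × 3.4 × 44.4 × 0.8
     = 312.24 + 639.47 = 951.7 kPa.
q_net = 951.7 − 8.2602 = 943.44 kPa.
q_all(net) = 943.44 / 3.5 = 269.55 kPa.

q_all(net) ≈ 270 kPa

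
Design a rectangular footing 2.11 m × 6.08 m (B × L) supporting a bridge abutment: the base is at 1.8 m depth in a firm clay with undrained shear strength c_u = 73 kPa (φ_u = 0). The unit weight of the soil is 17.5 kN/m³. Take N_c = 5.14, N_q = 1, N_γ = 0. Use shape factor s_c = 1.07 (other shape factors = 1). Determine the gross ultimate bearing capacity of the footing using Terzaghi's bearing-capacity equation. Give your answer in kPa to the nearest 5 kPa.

q_ult ≈ 435 kPa

Overburden at base level: q = 17.5 × 1.8 = 31.5 kPa.
Cohesion term c·N_c·s_c = 73 × 5.14 × 1.07 = 401.49 kPa; surcharge term q·N_q = 31.5 × 1 = 31.5 kPa.
q_ult = 401.49 + 31.5 = 432.99 kPa.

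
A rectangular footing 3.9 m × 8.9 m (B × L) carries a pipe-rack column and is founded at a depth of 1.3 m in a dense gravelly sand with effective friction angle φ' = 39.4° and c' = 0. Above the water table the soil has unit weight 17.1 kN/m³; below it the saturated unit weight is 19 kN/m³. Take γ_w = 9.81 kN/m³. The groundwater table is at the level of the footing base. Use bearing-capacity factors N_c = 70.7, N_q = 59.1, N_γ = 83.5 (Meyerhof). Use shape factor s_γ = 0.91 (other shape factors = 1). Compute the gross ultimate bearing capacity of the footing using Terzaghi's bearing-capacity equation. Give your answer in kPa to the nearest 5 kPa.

Effective surcharge at the founding depth q = γ·D_f = 17.1 × 1.3 = 22.23 kPa.
The water table coincides with the base, so in the self-weight term γ → γ' = 9.19 kN/m³.
q_ult = q·N_q + 0.5·γ·B·N_γ·s_γ
     = 22.23 × 59.1 + 0.5 × 9.19 × 3.9 × 83.5 × 0.91
     = 1313.8 + 1361.7 = 2675.5 kPa.

q_ult ≈ 2675 kPa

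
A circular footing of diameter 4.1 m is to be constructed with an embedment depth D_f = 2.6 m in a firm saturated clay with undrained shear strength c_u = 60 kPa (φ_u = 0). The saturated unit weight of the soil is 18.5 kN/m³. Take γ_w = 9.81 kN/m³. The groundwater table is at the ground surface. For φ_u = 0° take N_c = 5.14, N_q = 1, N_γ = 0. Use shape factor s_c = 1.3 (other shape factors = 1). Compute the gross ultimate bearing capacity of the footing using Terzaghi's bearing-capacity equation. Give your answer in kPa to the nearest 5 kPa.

Water table at ground surface, so effective unit weight γ' = 18.5 − 9.81 = 8.69 kN/m³ is used throughout; overburden q = 8.69 × 2.6 = 22.594 kPa.
Cohesion term c·N_c·s_c = 60 × 5.14 × 1.3 = 400.92 kPa; surcharge term q·N_q = 22.594 × 1 = 22.594 kPa.
q_ult = 400.92 + 22.594 = 423.51 kPa.

q_ult ≈ 425 kPa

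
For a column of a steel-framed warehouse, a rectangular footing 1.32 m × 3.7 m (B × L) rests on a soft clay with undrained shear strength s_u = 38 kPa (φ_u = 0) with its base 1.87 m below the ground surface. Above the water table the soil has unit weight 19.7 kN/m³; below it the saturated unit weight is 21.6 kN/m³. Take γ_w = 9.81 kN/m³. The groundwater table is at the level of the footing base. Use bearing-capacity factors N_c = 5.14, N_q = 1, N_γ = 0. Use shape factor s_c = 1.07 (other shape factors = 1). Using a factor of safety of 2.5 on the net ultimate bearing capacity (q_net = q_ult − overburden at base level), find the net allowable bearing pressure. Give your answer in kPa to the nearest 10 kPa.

Effective surcharge at the founding depth q = γ·D_f = 19.7 × 1.87 = 36.839 kPa.
q_ult = c·N_c·s_c + q·N_q
     = 38 × 5.14 × 1.07 + 36.839 × 1
     = 208.99 + 36.839 = 245.83 kPa.
q_net = 245.83 − 36.839 = 208.99 kPa.
q_all(net) = 208.99 / 2.5 = 83.597 kPa.

q_all(net) ≈ 80 kPa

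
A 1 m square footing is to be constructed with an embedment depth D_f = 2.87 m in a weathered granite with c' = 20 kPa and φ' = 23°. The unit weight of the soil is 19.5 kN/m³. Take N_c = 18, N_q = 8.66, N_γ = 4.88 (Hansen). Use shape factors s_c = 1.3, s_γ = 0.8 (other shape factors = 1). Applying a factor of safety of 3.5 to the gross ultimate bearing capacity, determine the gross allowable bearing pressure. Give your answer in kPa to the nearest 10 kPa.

Overburden at base level: q = 19.5 × 2.87 = 55.965 kPa.
Cohesion term c·N_c·s_c = 20 × 18 × 1.3 = 468 kPa; surcharge term q·N_q = 55.965 × 8.66 = 484.66 kPa; self-weight term 0.5·γ·B·N_γ·s_γ = 0.5 × 19.5 × 1 × 4.88 × 0.8 = 38.064 kPa.
q_ult = 468 + 484.66 + 38.064 = 990.72 kPa.
q_all = q_ult / FS = 990.72 / 3.5 = 283.06 kPa.

q_all ≈ 280 kPa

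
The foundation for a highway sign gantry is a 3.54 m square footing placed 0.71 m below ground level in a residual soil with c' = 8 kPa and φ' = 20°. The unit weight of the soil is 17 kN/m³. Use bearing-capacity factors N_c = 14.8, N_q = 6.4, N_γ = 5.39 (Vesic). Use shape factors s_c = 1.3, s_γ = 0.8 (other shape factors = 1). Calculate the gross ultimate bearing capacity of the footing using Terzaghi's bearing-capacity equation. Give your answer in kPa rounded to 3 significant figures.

q = γ·D_f = 17 × 0.71 = 12.07 kPa.
c·N_c·s_c = 8 × 14.8 × 1.3 = 153.92 kPa
q·N_q = 12.07 × 6.4 = 77.248 kPa
0.5·γ·B·N_γ·s_γ = 0.5 × 17 × 3.54 × 5.39 × 0.8 = 129.75 kPa
q_ult = 153.92 + 77.248 + 129.75 = 360.92 kPa.

q_ult ≈ 361 kPa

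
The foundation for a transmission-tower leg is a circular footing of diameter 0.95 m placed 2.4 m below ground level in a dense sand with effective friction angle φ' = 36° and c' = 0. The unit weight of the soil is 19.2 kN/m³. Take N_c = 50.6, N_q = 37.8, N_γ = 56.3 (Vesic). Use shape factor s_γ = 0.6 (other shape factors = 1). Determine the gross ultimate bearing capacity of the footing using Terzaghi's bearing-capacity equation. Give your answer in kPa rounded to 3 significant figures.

q_ult ≈ 2050 kPa

Overburden at base level: q = 19.2 × 2.4 = 46.08 kPa.
Surcharge term q·N_q = 46.08 × 37.8 = 1741.8 kPa; self-weight term 0.5·γ·B·N_γ·s_γ = 0.5 × 19.2 × 0.95 × 56.3 × 0.6 = 308.07 kPa.
q_ult = 1741.8 + 308.07 = 2049.9 kPa.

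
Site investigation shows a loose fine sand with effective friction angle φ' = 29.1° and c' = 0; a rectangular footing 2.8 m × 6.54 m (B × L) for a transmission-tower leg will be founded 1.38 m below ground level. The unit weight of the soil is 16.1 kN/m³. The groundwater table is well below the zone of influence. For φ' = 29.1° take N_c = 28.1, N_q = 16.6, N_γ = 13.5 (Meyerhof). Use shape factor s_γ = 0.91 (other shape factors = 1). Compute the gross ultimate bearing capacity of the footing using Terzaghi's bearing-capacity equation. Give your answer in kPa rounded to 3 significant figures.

q_ult ≈ 646 kPa

Effective surcharge at the founding depth q = γ·D_f = 16.1 × 1.38 = 22.218 kPa.
q_ult = q·N_q + 0.5·γ·B·N_γ·s_γ
     = 22.218 × 16.6 + 0.5 × 16.1 × 2.8 × 13.5 × 0.91
     = 368.82 + 276.9 = 645.72 kPa.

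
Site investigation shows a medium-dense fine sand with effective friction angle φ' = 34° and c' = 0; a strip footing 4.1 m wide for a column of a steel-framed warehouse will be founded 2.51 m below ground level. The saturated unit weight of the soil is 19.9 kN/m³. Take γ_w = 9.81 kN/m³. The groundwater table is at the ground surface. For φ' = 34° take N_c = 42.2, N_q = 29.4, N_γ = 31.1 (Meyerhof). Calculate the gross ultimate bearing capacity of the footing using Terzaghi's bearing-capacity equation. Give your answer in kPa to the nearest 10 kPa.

q_ult ≈ 1390 kPa

With the water table at the surface the whole profile is submerged: γ' = 19.9 − 9.81 = 10.09 kN/m³, so q = γ'·D_f = 25.326 kPa; the same γ' applies in the ½γBN_γ term.
q_ult = q·N_q + 0.5·γ·B·N_γ
     = 25.326 × 29.4 + 0.5 × 10.09 × 4.1 × 31.1
     = 744.58 + 643.29 = 1387.9 kPa.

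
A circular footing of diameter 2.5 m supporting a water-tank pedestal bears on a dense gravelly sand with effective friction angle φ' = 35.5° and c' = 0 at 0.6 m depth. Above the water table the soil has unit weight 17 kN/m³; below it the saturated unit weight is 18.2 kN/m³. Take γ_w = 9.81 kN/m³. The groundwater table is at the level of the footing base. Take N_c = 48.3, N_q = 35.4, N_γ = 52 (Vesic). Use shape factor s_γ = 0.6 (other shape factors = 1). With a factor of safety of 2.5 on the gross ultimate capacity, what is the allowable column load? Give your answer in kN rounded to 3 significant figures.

P_all ≈ 1350 kN

Effective surcharge at the founding depth q = γ·D_f = 17 × 0.6 = 10.2 kPa.
The water table coincides with the base, so in the self-weight term γ → γ' = 8.39 kN/m³.
q_ult = q·N_q + 0.5·γ·B·N_γ·s_γ
     = 10.2 × 35.4 + 0.5 × 8.39 × 2.5 × 52 × 0.6
     = 361.08 + 327.21 = 688.29 kPa.
Gross allowable pressure q_all = 688.29 / 2.5 = 275.32 kPa.
Footing area = 4.9087 m², so allowable column load = 275.32 × 4.9087 = 1351.4 kN.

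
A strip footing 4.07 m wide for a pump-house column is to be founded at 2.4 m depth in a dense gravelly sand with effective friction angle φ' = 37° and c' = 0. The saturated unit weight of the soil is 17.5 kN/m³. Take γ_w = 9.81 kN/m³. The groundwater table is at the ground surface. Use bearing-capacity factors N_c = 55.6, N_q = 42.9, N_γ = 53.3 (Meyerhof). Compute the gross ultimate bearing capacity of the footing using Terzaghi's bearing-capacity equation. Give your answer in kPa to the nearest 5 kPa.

Water table at ground surface, so effective unit weight γ' = 17.5 − 9.81 = 7.69 kN/m³ is used throughout; overburden q = 7.69 × 2.4 = 18.456 kPa; the same γ' applies in the ½γBN_γ term.
Surcharge term q·N_q = 18.456 × 42.9 = 791.76 kPa; self-weight term 0.5·γ·B·N_γ = 0.5 × 7.69 × 4.07 × 53.3 = 834.1 kPa.
q_ult = 791.76 + 834.1 = 1625.9 kPa.

q_ult ≈ 1625 kPa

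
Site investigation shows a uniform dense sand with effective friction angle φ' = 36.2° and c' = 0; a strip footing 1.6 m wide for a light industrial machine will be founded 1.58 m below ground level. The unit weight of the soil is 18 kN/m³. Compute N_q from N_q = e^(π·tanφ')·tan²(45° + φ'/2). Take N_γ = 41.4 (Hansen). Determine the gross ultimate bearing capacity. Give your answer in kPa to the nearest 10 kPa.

q_ult ≈ 1700 kPa

tan36.2° = 0.7319, so N_q = e^(π×0.7319)·tan²(63.1°) = 9.967 × 3.885 = 38.73.
Overburden at base level: q = 18 × 1.58 = 28.44 kPa.
Surcharge term q·N_q = 28.44 × 38.725 = 1101.3 kPa; self-weight term 0.5·γ·B·N_γ = 0.5 × 18 × 1.6 × 41.4 = 596.16 kPa.
q_ult = 1101.3 + 596.16 = 1697.5 kPa.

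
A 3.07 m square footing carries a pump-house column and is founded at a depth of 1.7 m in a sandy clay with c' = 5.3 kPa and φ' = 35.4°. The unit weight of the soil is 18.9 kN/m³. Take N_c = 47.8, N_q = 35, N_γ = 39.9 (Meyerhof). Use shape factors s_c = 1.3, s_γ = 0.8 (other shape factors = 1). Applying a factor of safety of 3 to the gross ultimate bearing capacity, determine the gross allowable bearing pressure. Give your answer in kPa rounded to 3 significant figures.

Effective surcharge at the founding depth q = γ·D_f = 18.9 × 1.7 = 32.13 kPa.
q_ult = c·N_c·s_c + q·N_q + 0.5·γ·B·N_γ·s_γ
     = 5.3 × 47.8 × 1.3 + 32.13 × 35 + 0.5 × 18.9 × 3.07 × 39.9 × 0.8
     = 329.34 + 1124.5 + 926.05 = 2379.9 kPa.
q_all = q_ult / FS = 2379.9 / 3 = 793.31 kPa.

q_all ≈ 793 kPa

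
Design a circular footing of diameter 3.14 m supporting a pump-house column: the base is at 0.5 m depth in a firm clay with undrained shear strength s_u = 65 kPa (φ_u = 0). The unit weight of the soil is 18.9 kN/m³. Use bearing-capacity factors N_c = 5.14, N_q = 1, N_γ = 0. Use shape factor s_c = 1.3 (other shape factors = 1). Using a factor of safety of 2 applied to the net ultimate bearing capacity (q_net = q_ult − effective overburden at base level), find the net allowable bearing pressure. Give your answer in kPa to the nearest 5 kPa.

q_all(net) ≈ 215 kPa

Overburden at base level: q = 18.9 × 0.5 = 9.45 kPa.
Cohesion term c·N_c·s_c = 65 × 5.14 × 1.3 = 434.33 kPa; surcharge term q·N_q = 9.45 × 1 = 9.45 kPa.
q_ult = 434.33 + 9.45 = 443.78 kPa.
Net ultimate: q_net = 443.78 − 9.45 = 434.33 kPa.
q_all(net) = 434.33 / 2 = 217.16 kPa.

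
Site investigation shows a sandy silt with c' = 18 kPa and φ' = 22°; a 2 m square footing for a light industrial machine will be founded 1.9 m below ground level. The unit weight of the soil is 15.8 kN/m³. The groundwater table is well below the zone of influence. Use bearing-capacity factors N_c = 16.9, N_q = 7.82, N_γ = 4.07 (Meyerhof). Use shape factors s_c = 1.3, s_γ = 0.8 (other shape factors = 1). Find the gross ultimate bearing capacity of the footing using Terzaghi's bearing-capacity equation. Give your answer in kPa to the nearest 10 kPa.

q_ult ≈ 680 kPa

Overburden at base level: q = 15.8 × 1.9 = 30.02 kPa.
Cohesion term c·N_c·s_c = 18 × 16.9 × 1.3 = 395.46 kPa; surcharge term q·N_q = 30.02 × 7.82 = 234.76 kPa; self-weight term 0.5·γ·B·N_γ·s_γ = 0.5 × 15.8 × 2 × 4.07 × 0.8 = 51.445 kPa.
q_ult = 395.46 + 234.76 + 51.445 = 681.66 kPa.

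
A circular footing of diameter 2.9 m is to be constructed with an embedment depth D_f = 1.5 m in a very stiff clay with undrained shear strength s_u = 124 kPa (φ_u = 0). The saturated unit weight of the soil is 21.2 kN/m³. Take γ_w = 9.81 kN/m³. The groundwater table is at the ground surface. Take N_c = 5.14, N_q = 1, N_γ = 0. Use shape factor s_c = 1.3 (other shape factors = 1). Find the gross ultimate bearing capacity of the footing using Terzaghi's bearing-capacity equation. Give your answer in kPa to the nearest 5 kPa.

q_ult ≈ 845 kPa

γ' = 21.2 − 9.81 = 11.39 kN/m³ (submerged throughout). q = 11.39 × 1.5 = 17.085 kPa.
c·N_c·s_c = 124 × 5.14 × 1.3 = 828.57 kPa
q·N_q = 17.085 × 1 = 17.085 kPa
q_ult = 828.57 + 17.085 = 845.65 kPa.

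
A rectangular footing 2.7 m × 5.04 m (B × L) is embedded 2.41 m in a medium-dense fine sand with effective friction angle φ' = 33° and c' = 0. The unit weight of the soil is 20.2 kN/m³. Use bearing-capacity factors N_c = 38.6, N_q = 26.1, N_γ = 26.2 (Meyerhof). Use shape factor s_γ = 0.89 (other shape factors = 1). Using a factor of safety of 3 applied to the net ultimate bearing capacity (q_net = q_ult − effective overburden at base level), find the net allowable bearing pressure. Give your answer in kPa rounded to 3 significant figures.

q_all(net) ≈ 619 kPa

Effective surcharge at the founding depth q = γ·D_f = 20.2 × 2.41 = 48.682 kPa.
q_ult = q·N_q + 0.5·γ·B·N_γ·s_γ
     = 48.682 × 26.1 + 0.5 × 20.2 × 2.7 × 26.2 × 0.89
     = 1270.6 + 635.88 = 1906.5 kPa.
Net ultimate: q_net = 1906.5 − 48.682 = 1857.8 kPa.
q_all(net) = 1857.8 / 3 = 619.27 kPa.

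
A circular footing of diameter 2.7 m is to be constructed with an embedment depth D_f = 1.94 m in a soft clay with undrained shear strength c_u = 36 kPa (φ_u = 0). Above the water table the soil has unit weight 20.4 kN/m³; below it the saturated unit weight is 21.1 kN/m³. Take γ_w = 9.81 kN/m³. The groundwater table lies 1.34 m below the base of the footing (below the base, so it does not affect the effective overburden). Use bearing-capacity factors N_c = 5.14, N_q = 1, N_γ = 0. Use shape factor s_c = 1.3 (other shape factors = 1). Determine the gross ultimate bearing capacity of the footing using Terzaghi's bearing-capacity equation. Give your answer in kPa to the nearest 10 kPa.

q_ult ≈ 280 kPa

Effective surcharge at the founding depth q = γ·D_f = 20.4 × 1.94 = 39.576 kPa.
q_ult = c·N_c·s_c + q·N_q
     = 36 × 5.14 × 1.3 + 39.576 × 1
     = 240.55 + 39.576 = 280.13 kPa.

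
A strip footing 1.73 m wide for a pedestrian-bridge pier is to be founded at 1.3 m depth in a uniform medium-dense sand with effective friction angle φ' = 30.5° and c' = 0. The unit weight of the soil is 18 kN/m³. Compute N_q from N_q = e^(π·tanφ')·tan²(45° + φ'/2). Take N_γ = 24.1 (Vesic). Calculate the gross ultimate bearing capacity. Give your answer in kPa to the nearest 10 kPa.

q_ult ≈ 830 kPa

tan30.5° = 0.589, so N_q = e^(π×0.589)·tan²(60.25°) = 6.363 × 3.061 = 19.48.
Effective surcharge at the founding depth q = γ·D_f = 18 × 1.3 = 23.4 kPa.
q_ult = q·N_q + 0.5·γ·B·N_γ
     = 23.4 × 19.479 + 0.5 × 18 × 1.73 × 24.1
     = 455.82 + 375.24 = 831.05 kPa.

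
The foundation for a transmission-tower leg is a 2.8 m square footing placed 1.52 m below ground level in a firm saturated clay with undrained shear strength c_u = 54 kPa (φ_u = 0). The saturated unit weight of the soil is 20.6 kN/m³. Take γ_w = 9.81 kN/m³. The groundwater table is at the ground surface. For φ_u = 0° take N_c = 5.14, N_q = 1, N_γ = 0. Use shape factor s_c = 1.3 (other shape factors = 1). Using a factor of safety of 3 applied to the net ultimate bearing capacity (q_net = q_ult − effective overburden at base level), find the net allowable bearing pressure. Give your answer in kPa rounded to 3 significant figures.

q_all(net) ≈ 120 kPa

γ' = 20.6 − 9.81 = 10.79 kN/m³ (submerged throughout). q = 10.79 × 1.52 = 16.401 kPa.
c·N_c·s_c = 54 × 5.14 × 1.3 = 360.83 kPa
q·N_q = 16.401 × 1 = 16.401 kPa
q_ult = 360.83 + 16.401 = 377.23 kPa.
Net ultimate: q_net = 377.23 − 16.401 = 360.83 kPa.
q_all(net) = 360.83 / 3 = 120.28 kPa.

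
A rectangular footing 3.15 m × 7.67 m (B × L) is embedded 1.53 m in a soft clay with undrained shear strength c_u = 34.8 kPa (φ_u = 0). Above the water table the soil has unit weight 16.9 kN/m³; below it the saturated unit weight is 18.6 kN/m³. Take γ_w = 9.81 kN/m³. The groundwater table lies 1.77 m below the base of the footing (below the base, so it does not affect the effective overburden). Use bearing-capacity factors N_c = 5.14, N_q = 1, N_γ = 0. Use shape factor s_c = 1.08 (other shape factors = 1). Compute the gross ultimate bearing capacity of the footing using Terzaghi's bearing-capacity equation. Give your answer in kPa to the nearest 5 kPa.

Overburden at base level: q = 16.9 × 1.53 = 25.857 kPa.
Cohesion term c·N_c·s_c = 34.8 × 5.14 × 1.08 = 193.18 kPa; surcharge term q·N_q = 25.857 × 1 = 25.857 kPa.
q_ult = 193.18 + 25.857 = 219.04 kPa.

q_ult ≈ 220 kPa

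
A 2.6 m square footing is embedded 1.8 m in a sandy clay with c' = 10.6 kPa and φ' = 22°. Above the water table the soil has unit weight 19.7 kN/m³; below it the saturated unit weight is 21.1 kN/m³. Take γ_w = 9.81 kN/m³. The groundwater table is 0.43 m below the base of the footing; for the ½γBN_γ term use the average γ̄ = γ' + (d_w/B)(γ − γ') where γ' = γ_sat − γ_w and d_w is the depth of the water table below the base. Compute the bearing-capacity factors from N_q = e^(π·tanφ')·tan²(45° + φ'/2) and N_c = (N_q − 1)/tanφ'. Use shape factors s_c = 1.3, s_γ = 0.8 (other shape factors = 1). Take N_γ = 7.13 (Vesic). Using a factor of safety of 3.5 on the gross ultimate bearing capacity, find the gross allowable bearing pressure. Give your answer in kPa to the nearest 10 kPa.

q_all ≈ 170 kPa

N_q = e^(π·tan22°)·tan²(56°) = 7.82; N_c = (N_q − 1)/tanφ' = 16.88.
q = γ·D_f = 19.7 × 1.8 = 35.46 kPa.
γ' = 11.29 kN/m³; averaging over the depth B below the base, γ̄ = γ' + (d_w/B)(γ − γ') = 12.681 kN/m³.
c·N_c·s_c = 10.6 × 16.883 × 1.3 = 232.65 kPa
q·N_q = 35.46 × 7.8211 = 277.34 kPa
0.5·γ·B·N_γ·s_γ = 0.5 × 12.681 × 2.6 × 7.13 × 0.8 = 94.031 kPa
q_ult = 232.65 + 277.34 + 94.031 = 604.01 kPa.
q_all = 604.01 / 3.5 = 172.58 kPa.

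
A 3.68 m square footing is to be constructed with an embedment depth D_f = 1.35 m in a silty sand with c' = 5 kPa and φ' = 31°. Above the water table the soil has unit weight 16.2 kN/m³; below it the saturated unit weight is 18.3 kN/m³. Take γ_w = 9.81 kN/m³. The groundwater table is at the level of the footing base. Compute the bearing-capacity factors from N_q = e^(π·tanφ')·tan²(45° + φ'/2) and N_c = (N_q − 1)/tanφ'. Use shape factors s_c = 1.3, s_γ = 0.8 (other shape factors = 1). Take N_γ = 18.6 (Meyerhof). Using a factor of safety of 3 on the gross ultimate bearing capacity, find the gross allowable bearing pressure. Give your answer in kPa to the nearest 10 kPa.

N_q = e^(π·tan31°)·tan²(60.5°) = 20.63; N_c = (N_q − 1)/tanφ' = 32.67.
Overburden at base level: q = 16.2 × 1.35 = 21.87 kPa.
Below the base the soil is submerged, so the ½γBN_γ term uses γ' = 18.3 − 9.81 = 8.49 kN/m³.
Cohesion term c·N_c·s_c = 5 × 32.671 × 1.3 = 212.36 kPa; surcharge term q·N_q = 21.87 × 20.631 = 451.2 kPa; self-weight term 0.5·γ·B·N_γ·s_γ = 0.5 × 8.49 × 3.68 × 18.6 × 0.8 = 232.45 kPa.
q_ult = 212.36 + 451.2 + 232.45 = 896.01 kPa.
q_all = 896.01 / 3 = 298.67 kPa.

q_all ≈ 300 kPa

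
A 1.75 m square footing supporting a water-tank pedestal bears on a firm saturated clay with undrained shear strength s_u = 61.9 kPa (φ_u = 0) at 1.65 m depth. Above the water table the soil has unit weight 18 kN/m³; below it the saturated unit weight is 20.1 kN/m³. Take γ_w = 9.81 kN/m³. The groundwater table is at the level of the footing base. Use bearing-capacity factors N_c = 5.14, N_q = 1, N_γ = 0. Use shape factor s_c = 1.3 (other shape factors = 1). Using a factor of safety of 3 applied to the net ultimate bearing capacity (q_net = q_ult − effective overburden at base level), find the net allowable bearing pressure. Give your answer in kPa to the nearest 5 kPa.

q = γ·D_f = 18 × 1.65 = 29.7 kPa.
c·N_c·s_c = 61.9 × 5.14 × 1.3 = 413.62 kPa
q·N_q = 29.7 × 1 = 29.7 kPa
q_ult = 413.62 + 29.7 = 443.32 kPa.
Net ultimate: q_net = 443.32 − 29.7 = 413.62 kPa.
q_all(net) = 413.62 / 3 = 137.87 kPa.

q_all(net) ≈ 140 kPa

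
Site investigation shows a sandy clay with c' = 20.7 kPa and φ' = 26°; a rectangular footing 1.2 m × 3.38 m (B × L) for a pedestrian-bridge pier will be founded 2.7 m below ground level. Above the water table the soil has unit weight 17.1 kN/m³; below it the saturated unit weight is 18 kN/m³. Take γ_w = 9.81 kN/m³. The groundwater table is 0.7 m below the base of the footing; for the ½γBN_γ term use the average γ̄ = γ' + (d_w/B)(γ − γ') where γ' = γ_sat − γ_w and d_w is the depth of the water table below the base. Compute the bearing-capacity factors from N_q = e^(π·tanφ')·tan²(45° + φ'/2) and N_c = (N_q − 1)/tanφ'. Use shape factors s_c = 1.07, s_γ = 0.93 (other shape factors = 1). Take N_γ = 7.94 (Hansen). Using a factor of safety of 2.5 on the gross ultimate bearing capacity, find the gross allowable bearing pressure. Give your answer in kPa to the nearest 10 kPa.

N_q = e^(π·tan26°)·tan²(58°) = 11.85; N_c = (N_q − 1)/tanφ' = 22.25.
Effective surcharge at the founding depth q = γ·D_f = 17.1 × 2.7 = 46.17 kPa.
With d_w = 0.7 m < B, γ̄ = 8.19 + (0.7/1.2) × (17.1 − 8.19) = 13.388 kN/m³.
q_ult = c·N_c·s_c + q·N_q + 0.5·γ·B·N_γ·s_γ
     = 20.7 × 22.254 × 1.07 + 46.17 × 11.854 + 0.5 × 13.388 × 1.2 × 7.94 × 0.93
     = 492.91 + 547.31 + 59.314 = 1099.5 kPa.
q_all = 1099.5 / 2.5 = 439.81 kPa.

q_all ≈ 440 kPa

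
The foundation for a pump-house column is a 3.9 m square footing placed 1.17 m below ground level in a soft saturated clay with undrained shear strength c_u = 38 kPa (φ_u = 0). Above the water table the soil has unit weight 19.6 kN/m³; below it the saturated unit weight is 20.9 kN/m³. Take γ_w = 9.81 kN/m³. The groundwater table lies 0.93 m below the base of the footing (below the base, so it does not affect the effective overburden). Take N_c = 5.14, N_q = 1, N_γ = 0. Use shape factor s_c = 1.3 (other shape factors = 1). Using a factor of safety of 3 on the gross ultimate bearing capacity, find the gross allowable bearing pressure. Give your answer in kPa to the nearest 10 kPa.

Overburden at base level: q = 19.6 × 1.17 = 22.932 kPa.
Cohesion term c·N_c·s_c = 38 × 5.14 × 1.3 = 253.92 kPa; surcharge term q·N_q = 22.932 × 1 = 22.932 kPa.
q_ult = 253.92 + 22.932 = 276.85 kPa.
q_all = 276.85 / 3 = 92.283 kPa.

q_all ≈ 90 kPa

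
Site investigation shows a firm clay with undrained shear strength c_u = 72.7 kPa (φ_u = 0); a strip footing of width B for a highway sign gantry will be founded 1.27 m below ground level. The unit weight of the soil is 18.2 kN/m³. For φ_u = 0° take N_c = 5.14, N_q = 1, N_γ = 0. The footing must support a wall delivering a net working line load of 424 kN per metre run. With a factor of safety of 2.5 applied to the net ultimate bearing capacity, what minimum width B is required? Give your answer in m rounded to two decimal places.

B = 2.84 m

q = γ·D_f = 18.2 × 1.27 = 23.114 kPa.
c·N_c = 72.7 × 5.14 = 373.68 kPa
q·N_q = 23.114 × 1 = 23.114 kPa
q_ult = 373.68 + 23.114 = 396.79 kPa.
For φ = 0 the ½γBN_γ term vanishes, so q_ult is independent of B. q_net = 396.79 − 23.114 = 373.68 kPa; q_all(net) = 373.68/2.5 = 149.47 kPa.
Required width B = w / q_all(net) = 424 / 149.47 = 2.837 m.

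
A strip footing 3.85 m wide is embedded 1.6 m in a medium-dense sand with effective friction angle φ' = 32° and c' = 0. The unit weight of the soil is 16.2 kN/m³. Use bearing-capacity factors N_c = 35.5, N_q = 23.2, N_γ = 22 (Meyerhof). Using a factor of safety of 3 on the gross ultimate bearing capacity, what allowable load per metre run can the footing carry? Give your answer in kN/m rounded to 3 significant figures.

≈ 1650 kN/m

Effective surcharge at the founding depth q = γ·D_f = 16.2 × 1.6 = 25.92 kPa.
q_ult = q·N_q + 0.5·γ·B·N_γ
     = 25.92 × 23.2 + 0.5 × 16.2 × 3.85 × 22
     = 601.34 + 686.07 = 1287.4 kPa.
Gross allowable pressure q_all = 1287.4 / 3 = 429.14 kPa.
Allowable wall load = q_all × B = 429.14 × 3.85 = 1652.2 kN per metre run.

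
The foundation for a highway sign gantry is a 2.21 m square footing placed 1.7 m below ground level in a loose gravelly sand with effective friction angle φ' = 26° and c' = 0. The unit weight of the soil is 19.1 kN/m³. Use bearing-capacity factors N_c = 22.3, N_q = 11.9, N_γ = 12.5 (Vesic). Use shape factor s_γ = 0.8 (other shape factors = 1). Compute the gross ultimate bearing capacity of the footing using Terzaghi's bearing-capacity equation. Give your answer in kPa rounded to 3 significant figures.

q_ult ≈ 597 kPa

Effective surcharge at the founding depth q = γ·D_f = 19.1 × 1.7 = 32.47 kPa.
q_ult = q·N_q + 0.5·γ·B·N_γ·s_γ
     = 32.47 × 11.9 + 0.5 × 19.1 × 2.21 × 12.5 × 0.8
     = 386.39 + 211.06 = 597.45 kPa.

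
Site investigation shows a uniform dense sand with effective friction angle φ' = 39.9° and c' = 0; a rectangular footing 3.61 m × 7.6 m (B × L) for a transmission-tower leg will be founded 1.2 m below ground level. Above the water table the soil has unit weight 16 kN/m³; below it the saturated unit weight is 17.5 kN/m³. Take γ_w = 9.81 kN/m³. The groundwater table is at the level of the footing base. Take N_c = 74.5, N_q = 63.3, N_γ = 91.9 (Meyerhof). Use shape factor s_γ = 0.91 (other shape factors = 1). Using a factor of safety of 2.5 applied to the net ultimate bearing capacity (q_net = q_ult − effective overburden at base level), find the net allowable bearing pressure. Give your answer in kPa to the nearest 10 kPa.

q_all(net) ≈ 940 kPa

Effective surcharge at the founding depth q = γ·D_f = 16 × 1.2 = 19.2 kPa.
The water table coincides with the base, so in the self-weight term γ → γ' = 7.69 kN/m³.
q_ult = q·N_q + 0.5·γ·B·N_γ·s_γ
     = 19.2 × 63.3 + 0.5 × 7.69 × 3.61 × 91.9 × 0.91
     = 1215.4 + 1160.8 = 2376.2 kPa.
Net ultimate: q_net = 2376.2 − 19.2 = 2357 kPa.
q_all(net) = 2357 / 2.5 = 942.79 kPa.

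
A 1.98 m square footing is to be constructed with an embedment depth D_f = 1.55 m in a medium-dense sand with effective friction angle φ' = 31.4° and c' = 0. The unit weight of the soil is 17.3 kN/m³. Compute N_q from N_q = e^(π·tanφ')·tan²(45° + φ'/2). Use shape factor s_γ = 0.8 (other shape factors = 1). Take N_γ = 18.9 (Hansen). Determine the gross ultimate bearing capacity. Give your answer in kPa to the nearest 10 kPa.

q_ult ≈ 840 kPa

tan31.4° = 0.6104, so N_q = e^(π×0.6104)·tan²(60.7°) = 6.805 × 3.175 = 21.61.
Effective surcharge at the founding depth q = γ·D_f = 17.3 × 1.55 = 26.815 kPa.
q_ult = q·N_q + 0.5·γ·B·N_γ·s_γ
     = 26.815 × 21.608 + 0.5 × 17.3 × 1.98 × 18.9 × 0.8
     = 579.43 + 258.96 = 838.39 kPa.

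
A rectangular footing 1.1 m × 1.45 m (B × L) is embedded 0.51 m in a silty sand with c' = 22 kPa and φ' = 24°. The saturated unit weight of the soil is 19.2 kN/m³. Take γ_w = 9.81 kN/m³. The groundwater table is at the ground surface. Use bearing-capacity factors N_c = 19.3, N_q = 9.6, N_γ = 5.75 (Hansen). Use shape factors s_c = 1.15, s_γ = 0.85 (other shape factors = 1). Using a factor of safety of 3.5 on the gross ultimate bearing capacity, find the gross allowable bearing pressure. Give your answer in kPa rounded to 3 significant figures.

q_all ≈ 160 kPa

With the water table at the surface the whole profile is submerged: γ' = 19.2 − 9.81 = 9.39 kN/m³, so q = γ'·D_f = 4.7889 kPa; the same γ' applies in the ½γBN_γ term.
q_ult = c·N_c·s_c + q·N_q + 0.5·γ·B·N_γ·s_γ
     = 22 × 19.3 × 1.15 + 4.7889 × 9.6 + 0.5 × 9.39 × 1.1 × 5.75 × 0.85
     = 488.29 + 45.973 + 25.241 = 559.5 kPa.
q_all = 559.5 / 3.5 = 159.86 kPa.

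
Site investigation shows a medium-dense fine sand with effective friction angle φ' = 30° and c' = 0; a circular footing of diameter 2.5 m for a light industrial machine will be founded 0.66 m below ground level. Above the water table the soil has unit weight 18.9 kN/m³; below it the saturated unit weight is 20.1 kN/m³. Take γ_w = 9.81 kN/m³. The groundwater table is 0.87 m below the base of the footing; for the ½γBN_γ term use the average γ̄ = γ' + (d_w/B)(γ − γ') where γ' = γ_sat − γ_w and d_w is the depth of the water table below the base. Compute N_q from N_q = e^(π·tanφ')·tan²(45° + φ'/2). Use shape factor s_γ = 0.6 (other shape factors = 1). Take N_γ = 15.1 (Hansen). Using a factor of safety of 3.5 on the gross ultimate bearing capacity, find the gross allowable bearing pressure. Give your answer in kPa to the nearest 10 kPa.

q_all ≈ 110 kPa

N_q = e^(π·tan30°)·tan²(60°) = 18.4.
Overburden at base level: q = 18.9 × 0.66 = 12.474 kPa.
The water table is 0.87 m below the base (< B = 2.5 m), so the ½γBN_γ term uses γ̄ = γ' + (d_w/B)(γ − γ') = 10.29 + (0.87/2.5)(18.9 − 10.29) = 13.286 kN/m³.
Surcharge term q·N_q = 12.474 × 18.401 = 229.54 kPa; self-weight term 0.5·γ·B·N_γ·s_γ = 0.5 × 13.286 × 2.5 × 15.1 × 0.6 = 150.47 kPa.
q_ult = 229.54 + 150.47 = 380 kPa.
q_all = 380 / 3.5 = 108.57 kPa.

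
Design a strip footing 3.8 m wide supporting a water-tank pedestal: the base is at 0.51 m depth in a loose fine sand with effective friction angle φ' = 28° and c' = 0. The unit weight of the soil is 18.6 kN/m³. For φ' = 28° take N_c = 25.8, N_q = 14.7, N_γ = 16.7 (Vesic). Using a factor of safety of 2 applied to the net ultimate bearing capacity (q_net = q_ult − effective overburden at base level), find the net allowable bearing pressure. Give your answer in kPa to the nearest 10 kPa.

q = γ·D_f = 18.6 × 0.51 = 9.486 kPa.
q·N_q = 9.486 × 14.7 = 139.44 kPa
0.5·γ·B·N_γ = 0.5 × 18.6 × 3.8 × 16.7 = 590.18 kPa
q_ult = 139.44 + 590.18 = 729.62 kPa.
Net ultimate: q_net = 729.62 − 9.486 = 720.14 kPa.
q_all(net) = 720.14 / 2 = 360.07 kPa.

q_all(net) ≈ 360 kPa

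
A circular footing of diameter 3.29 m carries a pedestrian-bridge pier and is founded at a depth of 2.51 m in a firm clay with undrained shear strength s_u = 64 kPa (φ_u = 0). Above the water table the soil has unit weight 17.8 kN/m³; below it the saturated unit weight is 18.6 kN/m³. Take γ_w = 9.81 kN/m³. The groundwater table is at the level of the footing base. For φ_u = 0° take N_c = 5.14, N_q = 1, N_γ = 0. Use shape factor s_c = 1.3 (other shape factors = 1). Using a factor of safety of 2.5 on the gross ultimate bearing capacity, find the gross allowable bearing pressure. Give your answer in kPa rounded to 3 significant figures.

q_all ≈ 189 kPa

Overburden at base level: q = 17.8 × 2.51 = 44.678 kPa.
Cohesion term c·N_c·s_c = 64 × 5.14 × 1.3 = 427.65 kPa; surcharge term q·N_q = 44.678 × 1 = 44.678 kPa.
q_ult = 427.65 + 44.678 = 472.33 kPa.
q_all = 472.33 / 2.5 = 188.93 kPa.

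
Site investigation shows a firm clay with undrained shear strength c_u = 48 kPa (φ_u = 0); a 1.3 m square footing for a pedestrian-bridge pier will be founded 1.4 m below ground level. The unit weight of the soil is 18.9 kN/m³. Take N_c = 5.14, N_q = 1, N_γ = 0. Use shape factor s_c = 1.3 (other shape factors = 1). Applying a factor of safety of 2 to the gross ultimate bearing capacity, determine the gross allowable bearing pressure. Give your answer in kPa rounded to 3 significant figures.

Overburden at base level: q = 18.9 × 1.4 = 26.46 kPa.
Cohesion term c·N_c·s_c = 48 × 5.14 × 1.3 = 320.74 kPa; surcharge term q·N_q = 26.46 × 1 = 26.46 kPa.
q_ult = 320.74 + 26.46 = 347.2 kPa.
q_all = q_ult / FS = 347.2 / 2 = 173.6 kPa.

q_all ≈ 174 kPa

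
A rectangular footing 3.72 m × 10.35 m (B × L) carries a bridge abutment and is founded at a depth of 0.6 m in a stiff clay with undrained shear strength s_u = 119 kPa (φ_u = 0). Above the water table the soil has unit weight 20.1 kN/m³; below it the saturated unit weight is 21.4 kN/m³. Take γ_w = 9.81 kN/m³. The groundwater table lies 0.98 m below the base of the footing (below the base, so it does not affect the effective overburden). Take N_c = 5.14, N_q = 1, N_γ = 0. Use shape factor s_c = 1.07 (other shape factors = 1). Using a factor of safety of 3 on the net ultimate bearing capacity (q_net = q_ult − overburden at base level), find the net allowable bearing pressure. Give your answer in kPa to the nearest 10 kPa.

Overburden at base level: q = 20.1 × 0.6 = 12.06 kPa.
Cohesion term c·N_c·s_c = 119 × 5.14 × 1.07 = 654.48 kPa; surcharge term q·N_q = 12.06 × 1 = 12.06 kPa.
q_ult = 654.48 + 12.06 = 666.54 kPa.
q_net = 666.54 − 12.06 = 654.48 kPa.
q_all(net) = 654.48 / 3 = 218.16 kPa.

q_all(net) ≈ 220 kPa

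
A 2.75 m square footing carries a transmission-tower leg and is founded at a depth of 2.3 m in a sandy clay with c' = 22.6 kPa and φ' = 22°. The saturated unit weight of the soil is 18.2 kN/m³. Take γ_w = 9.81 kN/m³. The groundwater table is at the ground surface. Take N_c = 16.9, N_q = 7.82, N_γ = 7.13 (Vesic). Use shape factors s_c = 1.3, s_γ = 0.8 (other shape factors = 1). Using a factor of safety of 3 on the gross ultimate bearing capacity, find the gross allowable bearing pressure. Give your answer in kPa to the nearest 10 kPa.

q_all ≈ 240 kPa

Water table at ground surface, so effective unit weight γ' = 18.2 − 9.81 = 8.39 kN/m³ is used throughout; overburden q = 8.39 × 2.3 = 19.297 kPa; the same γ' applies in the ½γBN_γ term.
Cohesion term c·N_c·s_c = 22.6 × 16.9 × 1.3 = 496.52 kPa; surcharge term q·N_q = 19.297 × 7.82 = 150.9 kPa; self-weight term 0.5·γ·B·N_γ·s_γ = 0.5 × 8.39 × 2.75 × 7.13 × 0.8 = 65.803 kPa.
q_ult = 496.52 + 150.9 + 65.803 = 713.23 kPa.
q_all = 713.23 / 3 = 237.74 kPa.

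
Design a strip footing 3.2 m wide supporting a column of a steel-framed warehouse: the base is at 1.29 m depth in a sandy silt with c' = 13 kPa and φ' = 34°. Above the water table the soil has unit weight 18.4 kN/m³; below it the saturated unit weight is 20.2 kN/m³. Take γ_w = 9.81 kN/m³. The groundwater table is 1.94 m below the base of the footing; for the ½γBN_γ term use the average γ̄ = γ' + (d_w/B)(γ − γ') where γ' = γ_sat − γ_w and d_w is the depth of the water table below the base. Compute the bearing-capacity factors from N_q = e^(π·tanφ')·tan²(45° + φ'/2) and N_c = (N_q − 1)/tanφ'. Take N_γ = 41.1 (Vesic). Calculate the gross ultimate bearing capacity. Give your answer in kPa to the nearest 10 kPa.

q_ult ≈ 2250 kPa

tan34° = 0.6745, so N_q = e^(π×0.6745)·tan²(62°) = 8.323 × 3.537 = 29.44.
N_c = (29.44 − 1)/tan34° = 42.16.
Overburden at base level: q = 18.4 × 1.29 = 23.736 kPa.
The water table is 1.94 m below the base (< B = 3.2 m), so the ½γBN_γ term uses γ̄ = γ' + (d_w/B)(γ − γ') = 10.39 + (1.94/3.2)(18.4 − 10.39) = 15.246 kN/m³.
Cohesion term c·N_c = 13 × 42.164 = 548.13 kPa; surcharge term q·N_q = 23.736 × 29.44 = 698.78 kPa; self-weight term 0.5·γ·B·N_γ = 0.5 × 15.246 × 3.2 × 41.1 = 1002.6 kPa.
q_ult = 548.13 + 698.78 + 1002.6 = 2249.5 kPa.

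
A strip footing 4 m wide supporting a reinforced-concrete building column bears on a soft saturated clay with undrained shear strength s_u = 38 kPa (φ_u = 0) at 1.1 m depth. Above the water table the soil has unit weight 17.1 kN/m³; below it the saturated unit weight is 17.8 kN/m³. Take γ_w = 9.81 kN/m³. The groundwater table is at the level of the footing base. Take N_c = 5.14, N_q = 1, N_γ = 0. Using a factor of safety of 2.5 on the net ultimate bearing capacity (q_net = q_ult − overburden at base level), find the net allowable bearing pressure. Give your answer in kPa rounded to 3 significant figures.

q_all(net) ≈ 78.1 kPa

Overburden at base level: q = 17.1 × 1.1 = 18.81 kPa.
Cohesion term c·N_c = 38 × 5.14 = 195.32 kPa; surcharge term q·N_q = 18.81 × 1 = 18.81 kPa.
q_ult = 195.32 + 18.81 = 214.13 kPa.
q_net = 214.13 − 18.81 = 195.32 kPa.
q_all(net) = 195.32 / 2.5 = 78.128 kPa.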